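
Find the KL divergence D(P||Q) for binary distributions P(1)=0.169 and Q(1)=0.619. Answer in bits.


KL = p*log2(p/q) + (1-p)*log2((1-p)/(1-q)) = 0.169*log2(0.169/0.619) + 0.831*log2(0.831/0.381) = 0.6184

0.6184 bits


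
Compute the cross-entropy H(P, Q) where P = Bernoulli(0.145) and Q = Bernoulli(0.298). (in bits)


H(P,Q) = -p*log2(q) - (1-p)*log2(1-q). -0.145*log2(0.298) = 0.253259; -0.855*log2(0.702) = 0.436441. H(P,Q) = 0.253259 + 0.436441 = 0.6897

0.6897 bits


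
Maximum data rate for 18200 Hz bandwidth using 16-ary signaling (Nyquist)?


Rate = 2 * B * log2(M) = 2 * 18200 * 4.0 = 145600.0

145600.0 bps


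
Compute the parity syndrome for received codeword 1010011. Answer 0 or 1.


Syndrome = XOR of all bits = 1 XOR 0 XOR 1 XOR 0 XOR 0 XOR 1 XOR 1 = 0

0


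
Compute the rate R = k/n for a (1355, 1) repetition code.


Rate = k/n = 1/1355

1/1355


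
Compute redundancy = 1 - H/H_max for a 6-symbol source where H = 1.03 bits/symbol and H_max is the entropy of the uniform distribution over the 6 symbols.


H_max = log2(K) = log2(6) = 2.585 bits/symbol. Redundancy = 1 - H/H_max = 1 - 1.03/2.585 = 1 - 0.3985 = 0.6015

0.6015


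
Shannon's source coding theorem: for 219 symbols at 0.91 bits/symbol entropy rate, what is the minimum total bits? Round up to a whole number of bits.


Minimum bits >= n * H = 219 * 0.91 = 199.29, rounded up to a whole number of bits = 200

200 bits


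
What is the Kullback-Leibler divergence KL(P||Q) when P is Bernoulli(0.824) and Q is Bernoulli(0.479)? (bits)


KL = p*log2(p/q) + (1-p)*log2((1-p)/(1-q)) = 0.824*log2(0.824/0.479) + 0.176*log2(0.176/0.521) = 0.3693

0.3693 bits


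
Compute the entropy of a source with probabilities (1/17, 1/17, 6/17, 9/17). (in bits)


H = -sum(p_i * log2(p_i)). Terms: -(1/17)*log2(1/17) = 0.240439; -(1/17)*log2(1/17) = 0.240439; -(6/17)*log2(6/17) = 0.530294; -(9/17)*log2(9/17) = 0.485755. H = 0.240439 + 0.240439 + 0.530294 + 0.485755 = 1.4969

1.4969 bits


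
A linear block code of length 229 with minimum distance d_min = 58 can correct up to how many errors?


Correction capability = floor((d-1)/2) = floor((58-1)/2) = 28

28 errors


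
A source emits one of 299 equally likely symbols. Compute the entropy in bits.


H = log2(n) = log2(299) = 8.224

8.224 bits


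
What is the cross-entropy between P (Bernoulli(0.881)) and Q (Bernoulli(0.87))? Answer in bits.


H(P,Q) = -p*log2(q) - (1-p)*log2(1-q). -0.881*log2(0.87) = 0.177004; -0.119*log2(0.13) = 0.350267. H(P,Q) = 0.177004 + 0.350267 = 0.5273

0.5273 bits


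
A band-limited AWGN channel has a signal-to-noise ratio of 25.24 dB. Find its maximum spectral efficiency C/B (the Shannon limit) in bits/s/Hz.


SNR_linear = 10^(25.24/10) = 334.195; C/B = log2(1 + SNR_linear) = log2(1 + 334.195) = 8.3889

8.3889 bits/s/Hz


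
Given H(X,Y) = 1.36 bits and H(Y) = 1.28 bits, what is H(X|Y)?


H(X|Y) = H(X,Y) - H(Y) = 1.36 - 1.28 = 0.08

0.08 bits


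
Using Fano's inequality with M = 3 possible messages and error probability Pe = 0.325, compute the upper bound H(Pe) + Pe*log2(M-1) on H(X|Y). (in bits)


H(Pe) = -Pe*log2(Pe) - (1-Pe)*log2(1-Pe) = -0.325*log2(0.325) - 0.675*log2(0.675) = 0.526984 + 0.382752 = 0.9097. Pe*log2(M-1) = 0.325*log2(2) = 0.325000. Bound = H(Pe) + Pe*log2(M-1) = 0.526984 + 0.382752 + 0.325000 = 1.2347

1.2347 bits


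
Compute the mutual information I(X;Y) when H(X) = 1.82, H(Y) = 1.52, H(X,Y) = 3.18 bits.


I(X;Y) = H(X) + H(Y) - H(X,Y) = 1.82 + 1.52 - 3.18 = 0.16

0.16 bits


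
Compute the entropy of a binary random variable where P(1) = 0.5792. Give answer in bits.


H = -p*log2(p) - (1-p)*log2(1-p). -0.5792*log2(0.5792) = 0.456332; -0.4208*log2(0.4208) = 0.525492. H = 0.456332 + 0.525492 = 0.9818

0.9818 bits


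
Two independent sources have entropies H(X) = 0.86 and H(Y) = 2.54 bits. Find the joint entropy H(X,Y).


For independent variables, H(X,Y) = H(X) + H(Y) = 0.86 + 2.54 = 3.4

3.4 bits


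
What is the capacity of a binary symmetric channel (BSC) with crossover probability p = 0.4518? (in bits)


H(p) = -p*log2(p) - (1-p)*log2(1-p) = -0.4518*log2(0.4518) - 0.5482*log2(0.5482) = 0.517873 + 0.475413 = 0.9933. C = 1 - H(p) = 1 - 0.9933 = 0.0067

0.0067 bits


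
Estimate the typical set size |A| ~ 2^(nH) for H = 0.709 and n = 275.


log2|A_typical| = nH = 275 * 0.709 = 194.975, so |A_typical| ~ 2^194.975 = 4.935e+58

4.935e+58


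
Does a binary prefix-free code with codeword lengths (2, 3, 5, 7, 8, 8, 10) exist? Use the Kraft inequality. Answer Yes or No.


Kraft sum = sum(2^(-l_i)) = 0.4229, need <= 1. Result: satisfied (a binary prefix-free code with these lengths exists)

Yes


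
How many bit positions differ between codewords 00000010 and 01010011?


Count differing positions: . ^ . ^ . . . ^ = 3 differences

3


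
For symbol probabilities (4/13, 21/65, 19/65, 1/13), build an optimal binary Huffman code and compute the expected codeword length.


Huffman construction (repeatedly merge the two least-probable nodes; each merge adds 1 bit to every symbol beneath it): 1/13 + 19/65 = 24/65; 4/13 + 21/65 = 41/65; 24/65 + 41/65 = 1. Resulting codeword lengths (in the order the probabilities were given): (2, 2, 2, 2). L_avg = sum(p_i * l_i) = 4/13*2 + 21/65*2 + 19/65*2 + 1/13*2 = 2

2.0 bits


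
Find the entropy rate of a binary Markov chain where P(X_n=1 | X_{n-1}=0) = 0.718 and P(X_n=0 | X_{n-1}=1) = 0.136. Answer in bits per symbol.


Stationary distribution: pi_0 = p10/(p01+p10) = 0.1593, pi_1 = 0.8407. Entropy rate H' = pi_0*H(p01) + pi_1*H(p10) = 0.1593*0.8582 + 0.8407*0.5737 = 0.619

0.619 bits/symbol


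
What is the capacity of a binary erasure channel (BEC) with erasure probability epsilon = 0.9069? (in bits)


C = 1 - epsilon = 1 - 0.9069 = 0.0931

0.0931 bits


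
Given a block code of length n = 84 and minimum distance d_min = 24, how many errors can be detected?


Detection capability = d_min - 1 = 24 - 1 = 23

23 errors


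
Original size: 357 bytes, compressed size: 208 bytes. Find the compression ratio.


Ratio = original / compressed = 357 / 208 = 1.7163

1.7163


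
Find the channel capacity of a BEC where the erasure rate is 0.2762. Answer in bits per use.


C = 1 - epsilon = 1 - 0.2762 = 0.7238

0.7238 bits


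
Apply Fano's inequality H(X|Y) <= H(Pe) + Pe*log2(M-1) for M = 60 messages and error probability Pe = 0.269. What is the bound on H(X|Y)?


H(Pe) = -Pe*log2(Pe) - (1-Pe)*log2(1-Pe) = -0.269*log2(0.269) - 0.731*log2(0.731) = 0.509573 + 0.330453 = 0.84. Pe*log2(M-1) = 0.269*log2(59) = 1.582431. Bound = H(Pe) + Pe*log2(M-1) = 0.509573 + 0.330453 + 1.582431 = 2.4225

2.4225 bits


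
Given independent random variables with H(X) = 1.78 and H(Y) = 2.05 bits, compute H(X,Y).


For independent variables, H(X,Y) = H(X) + H(Y) = 1.78 + 2.05 = 3.83

3.83 bits


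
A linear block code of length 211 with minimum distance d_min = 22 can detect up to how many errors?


Detection capability = d_min - 1 = 22 - 1 = 21

21 errors


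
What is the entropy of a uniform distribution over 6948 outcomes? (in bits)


H = log2(n) = log2(6948) = 12.7624

12.7624 bits


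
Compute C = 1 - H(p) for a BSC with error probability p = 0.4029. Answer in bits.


H(p) = -p*log2(p) - (1-p)*log2(1-p) = -0.4029*log2(0.4029) - 0.5971*log2(0.5971) = 0.528406 + 0.444216 = 0.9726. C = 1 - H(p) = 1 - 0.9726 = 0.0274

0.0274 bits


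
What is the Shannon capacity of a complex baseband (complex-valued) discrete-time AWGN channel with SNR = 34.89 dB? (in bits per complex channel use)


SNR_linear = 10^(34.89/10) = 3083.188; C = log2(1 + SNR_linear) = log2(1 + 3083.188) = 11.5907

11.5907 bits/channel use


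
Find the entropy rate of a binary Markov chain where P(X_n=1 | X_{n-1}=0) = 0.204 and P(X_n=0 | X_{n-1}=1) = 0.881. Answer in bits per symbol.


Stationary distribution: pi_0 = p10/(p01+p10) = 0.812, pi_1 = 0.188. Entropy rate H' = pi_0*H(p01) + pi_1*H(p10) = 0.812*0.7299 + 0.188*0.5265 = 0.6916

0.6916 bits/symbol


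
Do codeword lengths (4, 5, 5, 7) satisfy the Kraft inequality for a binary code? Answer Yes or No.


Kraft sum = sum(2^(-l_i)) = 0.1328, need <= 1. Result: satisfied (a binary prefix-free code with these lengths exists)

Yes


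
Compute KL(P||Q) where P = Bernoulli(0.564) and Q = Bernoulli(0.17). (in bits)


KL = p*log2(p/q) + (1-p)*log2((1-p)/(1-q)) = 0.564*log2(0.564/0.17) + 0.436*log2(0.436/0.83) = 0.5709

0.5709 bits


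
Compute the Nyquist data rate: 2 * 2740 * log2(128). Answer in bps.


Rate = 2 * B * log2(M) = 2 * 2740 * 7.0 = 38360.0

38360.0 bps


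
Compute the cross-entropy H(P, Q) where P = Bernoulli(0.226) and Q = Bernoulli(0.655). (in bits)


H(P,Q) = -p*log2(q) - (1-p)*log2(1-q). -0.226*log2(0.655) = 0.137958; -0.774*log2(0.345) = 1.188347. H(P,Q) = 0.137958 + 1.188347 = 1.3263

1.3263 bits


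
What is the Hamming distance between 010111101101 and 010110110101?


Count differing positions: . . . . . ^ . ^ ^ . . . = 3 differences

3


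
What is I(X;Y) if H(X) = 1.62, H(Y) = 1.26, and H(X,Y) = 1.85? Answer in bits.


I(X;Y) = H(X) + H(Y) - H(X,Y) = 1.62 + 1.26 - 1.85 = 1.03

1.03 bits


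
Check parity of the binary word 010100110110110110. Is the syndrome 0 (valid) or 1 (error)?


Syndrome = XOR of all bits = 0 XOR 1 XOR 0 XOR 1 XOR 0 XOR 0 XOR 1 XOR 1 XOR 0 XOR 1 XOR 1 XOR 0 XOR 1 XOR 1 XOR 0 XOR 1 XOR 1 XOR 0 = 0

0


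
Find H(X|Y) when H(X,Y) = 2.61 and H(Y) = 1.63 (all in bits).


H(X|Y) = H(X,Y) - H(Y) = 2.61 - 1.63 = 0.98

0.98 bits


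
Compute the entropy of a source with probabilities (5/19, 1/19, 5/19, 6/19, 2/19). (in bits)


H = -sum(p_i * log2(p_i)). Terms: -(5/19)*log2(5/19) = 0.506842; -(1/19)*log2(1/19) = 0.223575; -(5/19)*log2(5/19) = 0.506842; -(6/19)*log2(6/19) = 0.525147; -(2/19)*log2(2/19) = 0.341887. H = 0.506842 + 0.223575 + 0.506842 + 0.525147 + 0.341887 = 2.1043

2.1043 bits


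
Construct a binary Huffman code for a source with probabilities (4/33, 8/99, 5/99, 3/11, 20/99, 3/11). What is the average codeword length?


Huffman construction (repeatedly merge the two least-probable nodes; each merge adds 1 bit to every symbol beneath it): 5/99 + 8/99 = 13/99; 4/33 + 13/99 = 25/99; 20/99 + 25/99 = 5/11; 3/11 + 3/11 = 6/11; 5/11 + 6/11 = 1. Resulting codeword lengths (in the order the probabilities were given): (3, 4, 4, 2, 2, 2). L_avg = sum(p_i * l_i) = 4/33*3 + 8/99*4 + 5/99*4 + 3/11*2 + 20/99*2 + 3/11*2 = 236/99 = 2.3838

2.3838 bits


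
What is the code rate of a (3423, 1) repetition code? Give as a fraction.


Rate = k/n = 1/3423

1/3423


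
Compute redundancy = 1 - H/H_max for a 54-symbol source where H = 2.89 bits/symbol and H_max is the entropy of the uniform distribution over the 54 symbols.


H_max = log2(K) = log2(54) = 5.7549 bits/symbol. Redundancy = 1 - H/H_max = 1 - 2.89/5.7549 = 1 - 0.5022 = 0.4978

0.4978


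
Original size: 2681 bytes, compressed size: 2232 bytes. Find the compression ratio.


Ratio = original / compressed = 2681 / 2232 = 1.2012

1.2012


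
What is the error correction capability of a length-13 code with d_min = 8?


Correction capability = floor((d-1)/2) = floor((8-1)/2) = 3

3 errors


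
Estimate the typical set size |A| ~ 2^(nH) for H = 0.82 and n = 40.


log2|A_typical| = nH = 40 * 0.82 = 32.8, so |A_typical| ~ 2^32.8 = 7.478e+09

7.478e+09


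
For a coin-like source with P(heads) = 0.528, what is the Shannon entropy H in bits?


H = -p*log2(p) - (1-p)*log2(1-p). -0.528*log2(0.528) = 0.486494; -0.472*log2(0.472) = 0.511243. H = 0.486494 + 0.511243 = 0.9977

0.9977 bits


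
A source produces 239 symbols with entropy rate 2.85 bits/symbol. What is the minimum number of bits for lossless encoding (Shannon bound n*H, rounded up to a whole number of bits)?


Minimum bits >= n * H = 239 * 2.85 = 681.15, rounded up to a whole number of bits = 682

682 bits


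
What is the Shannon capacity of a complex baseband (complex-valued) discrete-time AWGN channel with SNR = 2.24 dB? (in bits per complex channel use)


SNR_linear = 10^(2.24/10) = 1.6749; C = log2(1 + SNR_linear) = log2(1 + 1.6749) = 1.4195

1.4195 bits/channel use


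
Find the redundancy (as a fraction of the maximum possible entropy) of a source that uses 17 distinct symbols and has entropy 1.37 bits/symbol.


H_max = log2(K) = log2(17) = 4.0875 bits/symbol. Redundancy = 1 - H/H_max = 1 - 1.37/4.0875 = 1 - 0.3352 = 0.6648

0.6648


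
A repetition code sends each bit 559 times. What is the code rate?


Rate = k/n = 1/559

1/559


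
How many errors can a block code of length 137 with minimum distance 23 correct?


Correction capability = floor((d-1)/2) = floor((23-1)/2) = 11

11 errors


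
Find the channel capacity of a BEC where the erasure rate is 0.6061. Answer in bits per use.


C = 1 - epsilon = 1 - 0.6061 = 0.3939

0.3939 bits


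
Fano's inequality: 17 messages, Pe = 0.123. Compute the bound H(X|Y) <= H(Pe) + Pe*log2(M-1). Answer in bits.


H(Pe) = -Pe*log2(Pe) - (1-Pe)*log2(1-Pe) = -0.123*log2(0.123) - 0.877*log2(0.877) = 0.371862 + 0.166061 = 0.5379. Pe*log2(M-1) = 0.123*log2(16) = 0.492000. Bound = H(Pe) + Pe*log2(M-1) = 0.371862 + 0.166061 + 0.492000 = 1.0299

1.0299 bits


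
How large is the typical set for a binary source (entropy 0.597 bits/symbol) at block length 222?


log2|A_typical| = nH = 222 * 0.597 = 132.534, so |A_typical| ~ 2^132.534 = 7.883e+39

7.883e+39


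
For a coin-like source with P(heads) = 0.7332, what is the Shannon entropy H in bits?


H = -p*log2(p) - (1-p)*log2(1-p). -0.7332*log2(0.7332) = 0.328269; -0.2668*log2(0.2668) = 0.508566. H = 0.328269 + 0.508566 = 0.8368

0.8368 bits


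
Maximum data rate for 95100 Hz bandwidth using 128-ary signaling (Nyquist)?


Rate = 2 * B * log2(M) = 2 * 95100 * 7.0 = 1331400.0

1331400.0 bps


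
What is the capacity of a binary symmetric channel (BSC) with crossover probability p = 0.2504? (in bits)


H(p) = -p*log2(p) - (1-p)*log2(1-p) = -0.2504*log2(0.2504) - 0.7496*log2(0.7496) = 0.500222 + 0.311689 = 0.8119. C = 1 - H(p) = 1 - 0.8119 = 0.1881

0.1881 bits


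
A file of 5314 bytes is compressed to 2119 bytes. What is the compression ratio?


Ratio = original / compressed = 5314 / 2119 = 2.5078

2.5078


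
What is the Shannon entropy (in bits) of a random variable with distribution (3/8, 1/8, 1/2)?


H = -sum(p_i * log2(p_i)). Terms: -(3/8)*log2(3/8) = 0.530639; -(1/8)*log2(1/8) = 0.375000; -(1/2)*log2(1/2) = 0.500000. H = 0.530639 + 0.375000 + 0.500000 = 1.4056

1.4056 bits


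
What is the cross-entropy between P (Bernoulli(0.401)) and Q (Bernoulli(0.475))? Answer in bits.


H(P,Q) = -p*log2(q) - (1-p)*log2(1-q). -0.401*log2(0.475) = 0.430674; -0.599*log2(0.525) = 0.556837. H(P,Q) = 0.430674 + 0.556837 = 0.9875

0.9875 bits


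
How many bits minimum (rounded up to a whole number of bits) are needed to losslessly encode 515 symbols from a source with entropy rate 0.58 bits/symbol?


Minimum bits >= n * H = 515 * 0.58 = 298.7, rounded up to a whole number of bits = 299

299 bits


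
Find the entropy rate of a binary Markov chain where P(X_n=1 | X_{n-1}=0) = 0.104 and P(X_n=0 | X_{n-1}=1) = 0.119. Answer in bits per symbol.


Stationary distribution: pi_0 = p10/(p01+p10) = 0.5336, pi_1 = 0.4664. Entropy rate H' = pi_0*H(p01) + pi_1*H(p10) = 0.5336*0.4815 + 0.4664*0.5265 = 0.5025

0.5025 bits/symbol


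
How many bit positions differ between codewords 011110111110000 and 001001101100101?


Count differing positions: . ^ . ^ ^ ^ . ^ . . ^ . ^ . ^ = 8 differences

8


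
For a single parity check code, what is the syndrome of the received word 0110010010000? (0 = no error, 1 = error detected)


Syndrome = XOR of all bits = 0 XOR 1 XOR 1 XOR 0 XOR 0 XOR 1 XOR 0 XOR 0 XOR 1 XOR 0 XOR 0 XOR 0 XOR 0 = 0

0


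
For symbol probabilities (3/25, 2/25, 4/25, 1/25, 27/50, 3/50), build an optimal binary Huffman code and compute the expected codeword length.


Huffman construction (repeatedly merge the two least-probable nodes; each merge adds 1 bit to every symbol beneath it): 1/25 + 3/50 = 1/10; 2/25 + 1/10 = 9/50; 3/25 + 4/25 = 7/25; 9/50 + 7/25 = 23/50; 23/50 + 27/50 = 1. Resulting codeword lengths (in the order the probabilities were given): (3, 3, 3, 4, 1, 4). L_avg = sum(p_i * l_i) = 3/25*3 + 2/25*3 + 4/25*3 + 1/25*4 + 27/50*1 + 3/50*4 = 101/50 = 2.02

2.02 bits


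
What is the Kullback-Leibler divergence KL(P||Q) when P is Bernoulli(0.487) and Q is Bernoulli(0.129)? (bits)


KL = p*log2(p/q) + (1-p)*log2((1-p)/(1-q)) = 0.487*log2(0.487/0.129) + 0.513*log2(0.513/0.871) = 0.5416

0.5416 bits


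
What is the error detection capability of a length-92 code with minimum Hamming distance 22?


Detection capability = d_min - 1 = 22 - 1 = 21

21 errors


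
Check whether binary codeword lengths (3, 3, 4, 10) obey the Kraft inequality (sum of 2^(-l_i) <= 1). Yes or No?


Kraft sum = sum(2^(-l_i)) = 0.3135, need <= 1. Result: satisfied (a binary prefix-free code with these lengths exists)

Yes


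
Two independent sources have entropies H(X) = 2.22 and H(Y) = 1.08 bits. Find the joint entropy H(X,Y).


For independent variables, H(X,Y) = H(X) + H(Y) = 2.22 + 1.08 = 3.3

3.3 bits


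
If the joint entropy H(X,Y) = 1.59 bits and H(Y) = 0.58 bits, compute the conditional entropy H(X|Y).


H(X|Y) = H(X,Y) - H(Y) = 1.59 - 0.58 = 1.01

1.01 bits


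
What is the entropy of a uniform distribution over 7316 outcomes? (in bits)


H = log2(n) = log2(7316) = 12.8368

12.8368 bits


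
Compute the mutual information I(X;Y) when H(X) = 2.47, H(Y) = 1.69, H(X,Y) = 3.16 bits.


I(X;Y) = H(X) + H(Y) - H(X,Y) = 2.47 + 1.69 - 3.16 = 1.0

1.0 bits


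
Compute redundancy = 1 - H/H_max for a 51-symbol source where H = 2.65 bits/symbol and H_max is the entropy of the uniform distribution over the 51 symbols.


H_max = log2(K) = log2(51) = 5.6724 bits/symbol. Redundancy = 1 - H/H_max = 1 - 2.65/5.6724 = 1 - 0.4672 = 0.5328

0.5328


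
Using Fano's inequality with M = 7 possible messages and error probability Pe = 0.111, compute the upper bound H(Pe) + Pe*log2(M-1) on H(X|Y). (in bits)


H(Pe) = -Pe*log2(Pe) - (1-Pe)*log2(1-Pe) = -0.111*log2(0.111) - 0.889*log2(0.889) = 0.352022 + 0.150903 = 0.5029. Pe*log2(M-1) = 0.111*log2(6) = 0.286931. Bound = H(Pe) + Pe*log2(M-1) = 0.352022 + 0.150903 + 0.286931 = 0.7899

0.7899 bits


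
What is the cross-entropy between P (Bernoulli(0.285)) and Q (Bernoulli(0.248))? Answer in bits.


H(P,Q) = -p*log2(q) - (1-p)*log2(1-q). -0.285*log2(0.248) = 0.573303; -0.715*log2(0.752) = 0.294005. H(P,Q) = 0.573303 + 0.294005 = 0.8673

0.8673 bits


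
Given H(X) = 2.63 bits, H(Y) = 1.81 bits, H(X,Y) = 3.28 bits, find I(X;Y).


I(X;Y) = H(X) + H(Y) - H(X,Y) = 2.63 + 1.81 - 3.28 = 1.16

1.16 bits


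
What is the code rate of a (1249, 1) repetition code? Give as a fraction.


Rate = k/n = 1/1249

1/1249


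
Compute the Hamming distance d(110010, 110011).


Count differing positions: . . . . . ^ = 1 differences

1


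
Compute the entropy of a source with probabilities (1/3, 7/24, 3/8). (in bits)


H = -sum(p_i * log2(p_i)). Terms: -(1/3)*log2(1/3) = 0.528321; -(7/24)*log2(7/24) = 0.518469; -(3/8)*log2(3/8) = 0.530639. H = 0.528321 + 0.518469 + 0.530639 = 1.5774

1.5774 bits


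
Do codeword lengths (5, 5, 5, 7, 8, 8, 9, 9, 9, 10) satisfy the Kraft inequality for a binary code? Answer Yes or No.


Kraft sum = sum(2^(-l_i)) = 0.1162, need <= 1. Result: satisfied (a binary prefix-free code with these lengths exists)

Yes


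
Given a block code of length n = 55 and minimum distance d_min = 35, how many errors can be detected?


Detection capability = d_min - 1 = 35 - 1 = 34

34 errors


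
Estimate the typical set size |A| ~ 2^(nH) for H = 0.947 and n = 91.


log2|A_typical| = nH = 91 * 0.947 = 86.177, so |A_typical| ~ 2^86.177 = 8.747e+25

8.747e+25


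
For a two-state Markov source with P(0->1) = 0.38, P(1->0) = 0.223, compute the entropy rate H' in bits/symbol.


Stationary distribution: pi_0 = p10/(p01+p10) = 0.3698, pi_1 = 0.6302. Entropy rate H' = pi_0*H(p01) + pi_1*H(p10) = 0.3698*0.958 + 0.6302*0.7656 = 0.8368

0.8368 bits/symbol


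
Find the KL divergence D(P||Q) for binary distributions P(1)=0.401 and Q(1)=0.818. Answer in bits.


KL = p*log2(p/q) + (1-p)*log2((1-p)/(1-q)) = 0.401*log2(0.401/0.818) + 0.599*log2(0.599/0.182) = 0.617

0.617 bits


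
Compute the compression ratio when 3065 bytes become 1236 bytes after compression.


Ratio = original / compressed = 3065 / 1236 = 2.4798

2.4798


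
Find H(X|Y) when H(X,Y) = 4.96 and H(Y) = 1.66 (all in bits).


H(X|Y) = H(X,Y) - H(Y) = 4.96 - 1.66 = 3.3

3.3 bits


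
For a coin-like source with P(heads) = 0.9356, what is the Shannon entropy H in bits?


H = -p*log2(p) - (1-p)*log2(1-p). -0.9356*log2(0.9356) = 0.089851; -0.0644*log2(0.0644) = 0.254818. H = 0.089851 + 0.254818 = 0.3447

0.3447 bits


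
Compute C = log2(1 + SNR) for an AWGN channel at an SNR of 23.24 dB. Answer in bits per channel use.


SNR_linear = 10^(23.24/10) = 210.8628; C = log2(1 + SNR_linear) = log2(1 + 210.8628) = 7.727

7.727 bits/channel use


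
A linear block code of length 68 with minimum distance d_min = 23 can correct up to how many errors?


Correction capability = floor((d-1)/2) = floor((23-1)/2) = 11

11 errors


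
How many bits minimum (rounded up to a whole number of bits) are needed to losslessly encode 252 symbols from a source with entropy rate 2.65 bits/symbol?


Minimum bits >= n * H = 252 * 2.65 = 667.8, rounded up to a whole number of bits = 668

668 bits


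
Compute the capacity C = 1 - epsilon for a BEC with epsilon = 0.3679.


C = 1 - epsilon = 1 - 0.3679 = 0.6321

0.6321 bits


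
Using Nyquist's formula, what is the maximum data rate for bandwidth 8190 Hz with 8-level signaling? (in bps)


Rate = 2 * B * log2(M) = 2 * 8190 * 3.0 = 49140.0

49140.0 bps


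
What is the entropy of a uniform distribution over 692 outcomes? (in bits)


H = log2(n) = log2(692) = 9.4346

9.4346 bits


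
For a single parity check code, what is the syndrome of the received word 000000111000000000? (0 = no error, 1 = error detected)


Syndrome = XOR of all bits = 0 XOR 0 XOR 0 XOR 0 XOR 0 XOR 0 XOR 1 XOR 1 XOR 1 XOR 0 XOR 0 XOR 0 XOR 0 XOR 0 XOR 0 XOR 0 XOR 0 XOR 0 = 1

1


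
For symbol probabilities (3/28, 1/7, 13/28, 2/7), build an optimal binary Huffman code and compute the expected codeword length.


Huffman construction (repeatedly merge the two least-probable nodes; each merge adds 1 bit to every symbol beneath it): 3/28 + 1/7 = 1/4; 1/4 + 2/7 = 15/28; 13/28 + 15/28 = 1. Resulting codeword lengths (in the order the probabilities were given): (3, 3, 1, 2). L_avg = sum(p_i * l_i) = 3/28*3 + 1/7*3 + 13/28*1 + 2/7*2 = 25/14 = 1.7857

1.7857 bits


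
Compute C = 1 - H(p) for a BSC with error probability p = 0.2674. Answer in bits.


H(p) = -p*log2(p) - (1-p)*log2(1-p) = -0.2674*log2(0.2674) - 0.7326*log2(0.7326) = 0.508843 + 0.328866 = 0.8377. C = 1 - H(p) = 1 - 0.8377 = 0.1623

0.1623 bits


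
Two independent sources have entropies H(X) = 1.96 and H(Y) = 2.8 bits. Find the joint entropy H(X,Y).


For independent variables, H(X,Y) = H(X) + H(Y) = 1.96 + 2.8 = 4.76

4.76 bits


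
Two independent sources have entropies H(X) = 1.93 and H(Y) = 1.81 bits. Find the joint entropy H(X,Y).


For independent variables, H(X,Y) = H(X) + H(Y) = 1.93 + 1.81 = 3.74

3.74 bits


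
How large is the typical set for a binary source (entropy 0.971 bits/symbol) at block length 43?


log2|A_typical| = nH = 43 * 0.971 = 41.753, so |A_typical| ~ 2^41.753 = 3.706e+12

3.706e+12


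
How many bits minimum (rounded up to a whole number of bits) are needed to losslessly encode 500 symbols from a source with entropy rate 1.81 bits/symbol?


Minimum bits >= n * H = 500 * 1.81 = 905.0, rounded up to a whole number of bits = 905

905 bits


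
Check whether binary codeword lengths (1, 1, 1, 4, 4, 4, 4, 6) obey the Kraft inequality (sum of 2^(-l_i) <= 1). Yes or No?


Kraft sum = sum(2^(-l_i)) = 1.7656, need <= 1. Result: violated (a binary prefix-free code with these lengths cannot exist)

No


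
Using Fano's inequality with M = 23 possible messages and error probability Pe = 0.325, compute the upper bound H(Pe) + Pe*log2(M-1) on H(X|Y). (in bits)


H(Pe) = -Pe*log2(Pe) - (1-Pe)*log2(1-Pe) = -0.325*log2(0.325) - 0.675*log2(0.675) = 0.526984 + 0.382752 = 0.9097. Pe*log2(M-1) = 0.325*log2(22) = 1.449315. Bound = H(Pe) + Pe*log2(M-1) = 0.526984 + 0.382752 + 1.449315 = 2.3591

2.3591 bits


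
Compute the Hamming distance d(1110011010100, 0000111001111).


Count differing positions: ^ ^ ^ . ^ . . . ^ ^ . ^ ^ = 8 differences

8


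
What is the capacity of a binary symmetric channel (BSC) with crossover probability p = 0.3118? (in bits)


H(p) = -p*log2(p) - (1-p)*log2(1-p) = -0.3118*log2(0.3118) - 0.6882*log2(0.6882) = 0.524232 + 0.371009 = 0.8952. C = 1 - H(p) = 1 - 0.8952 = 0.1048

0.1048 bits


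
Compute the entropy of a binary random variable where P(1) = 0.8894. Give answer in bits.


H = -p*log2(p) - (1-p)*log2(1-p). -0.8894*log2(0.8894) = 0.150394; -0.1106*log2(0.1106) = 0.351329. H = 0.150394 + 0.351329 = 0.5017

0.5017 bits


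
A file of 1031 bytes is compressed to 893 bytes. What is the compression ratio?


Ratio = original / compressed = 1031 / 893 = 1.1545

1.1545


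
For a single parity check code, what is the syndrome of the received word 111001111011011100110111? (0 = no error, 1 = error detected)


Syndrome = XOR of all bits = 1 XOR 1 XOR 1 XOR 0 XOR 0 XOR 1 XOR 1 XOR 1 XOR 1 XOR 0 XOR 1 XOR 1 XOR 0 XOR 1 XOR 1 XOR 1 XOR 0 XOR 0 XOR 1 XOR 1 XOR 0 XOR 1 XOR 1 XOR 1 = 1

1


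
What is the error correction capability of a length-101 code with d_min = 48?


Correction capability = floor((d-1)/2) = floor((48-1)/2) = 23

23 errors


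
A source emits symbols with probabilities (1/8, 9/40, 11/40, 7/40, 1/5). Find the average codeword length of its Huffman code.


Huffman construction (repeatedly merge the two least-probable nodes; each merge adds 1 bit to every symbol beneath it): 1/8 + 7/40 = 3/10; 1/5 + 9/40 = 17/40; 11/40 + 3/10 = 23/40; 17/40 + 23/40 = 1. Resulting codeword lengths (in the order the probabilities were given): (3, 2, 2, 3, 2). L_avg = sum(p_i * l_i) = 1/8*3 + 9/40*2 + 11/40*2 + 7/40*3 + 1/5*2 = 23/10 = 2.3

2.3 bits


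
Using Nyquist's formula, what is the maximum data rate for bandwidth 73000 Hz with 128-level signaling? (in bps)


Rate = 2 * B * log2(M) = 2 * 73000 * 7.0 = 1022000.0

1022000.0 bps


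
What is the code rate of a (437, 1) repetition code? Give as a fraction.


Rate = k/n = 1/437

1/437


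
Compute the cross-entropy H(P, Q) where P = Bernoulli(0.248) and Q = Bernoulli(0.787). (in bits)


H(P,Q) = -p*log2(q) - (1-p)*log2(1-q). -0.248*log2(0.787) = 0.085700; -0.752*log2(0.213) = 1.677768. H(P,Q) = 0.085700 + 1.677768 = 1.7635

1.7635 bits


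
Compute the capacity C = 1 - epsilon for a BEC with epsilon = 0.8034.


C = 1 - epsilon = 1 - 0.8034 = 0.1966

0.1966 bits


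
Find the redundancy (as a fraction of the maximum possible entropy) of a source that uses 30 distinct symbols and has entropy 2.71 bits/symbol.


H_max = log2(K) = log2(30) = 4.9069 bits/symbol. Redundancy = 1 - H/H_max = 1 - 2.71/4.9069 = 1 - 0.5523 = 0.4477

0.4477


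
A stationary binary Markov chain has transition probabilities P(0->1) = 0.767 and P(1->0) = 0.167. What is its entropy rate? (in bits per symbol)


Stationary distribution: pi_0 = p10/(p01+p10) = 0.1788, pi_1 = 0.8212. Entropy rate H' = pi_0*H(p01) + pi_1*H(p10) = 0.1788*0.7832 + 0.8212*0.6508 = 0.6745

0.6745 bits/symbol


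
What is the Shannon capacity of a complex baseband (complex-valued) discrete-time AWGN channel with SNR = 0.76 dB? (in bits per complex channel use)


SNR_linear = 10^(0.76/10) = 1.1912; C = log2(1 + SNR_linear) = log2(1 + 1.1912) = 1.1317

1.1317 bits/channel use


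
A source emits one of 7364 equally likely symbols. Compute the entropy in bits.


H = log2(n) = log2(7364) = 12.8463

12.8463 bits


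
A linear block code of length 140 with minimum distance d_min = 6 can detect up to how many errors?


Detection capability = d_min - 1 = 6 - 1 = 5

5 errors


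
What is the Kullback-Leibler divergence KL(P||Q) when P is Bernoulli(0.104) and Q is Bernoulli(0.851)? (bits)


KL = p*log2(p/q) + (1-p)*log2((1-p)/(1-q)) = 0.104*log2(0.104/0.851) + 0.896*log2(0.896/0.149) = 2.0036

2.0036 bits


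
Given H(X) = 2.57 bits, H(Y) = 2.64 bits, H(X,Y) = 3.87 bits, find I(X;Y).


I(X;Y) = H(X) + H(Y) - H(X,Y) = 2.57 + 2.64 - 3.87 = 1.34

1.34 bits


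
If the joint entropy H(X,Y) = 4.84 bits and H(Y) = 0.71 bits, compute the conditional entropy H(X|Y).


H(X|Y) = H(X,Y) - H(Y) = 4.84 - 0.71 = 4.13

4.13 bits


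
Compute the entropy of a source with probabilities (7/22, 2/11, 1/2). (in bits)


H = -sum(p_i * log2(p_i)). Terms: -(7/22)*log2(7/22) = 0.525661; -(2/11)*log2(2/11) = 0.447169; -(1/2)*log2(1/2) = 0.500000. H = 0.525661 + 0.447169 + 0.500000 = 1.4728

1.4728 bits


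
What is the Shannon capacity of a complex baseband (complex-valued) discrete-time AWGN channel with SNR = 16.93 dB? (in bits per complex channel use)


SNR_linear = 10^(16.93/10) = 49.3174; C = log2(1 + SNR_linear) = log2(1 + 49.3174) = 5.653

5.653 bits/channel use


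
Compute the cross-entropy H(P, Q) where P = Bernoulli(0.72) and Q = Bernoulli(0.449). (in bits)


H(P,Q) = -p*log2(q) - (1-p)*log2(1-q). -0.72*log2(0.449) = 0.831753; -0.28*log2(0.551) = 0.240765. H(P,Q) = 0.831753 + 0.240765 = 1.0725

1.0725 bits


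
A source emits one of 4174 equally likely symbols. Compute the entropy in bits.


H = log2(n) = log2(4174) = 12.0272

12.0272 bits


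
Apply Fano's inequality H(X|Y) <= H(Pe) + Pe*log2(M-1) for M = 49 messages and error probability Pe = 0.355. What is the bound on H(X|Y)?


H(Pe) = -Pe*log2(Pe) - (1-Pe)*log2(1-Pe) = -0.355*log2(0.355) - 0.645*log2(0.645) = 0.530409 + 0.408046 = 0.9385. Pe*log2(M-1) = 0.355*log2(48) = 1.982662. Bound = H(Pe) + Pe*log2(M-1) = 0.530409 + 0.408046 + 1.982662 = 2.9211

2.9211 bits


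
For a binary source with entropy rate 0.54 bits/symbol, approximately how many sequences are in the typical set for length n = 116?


log2|A_typical| = nH = 116 * 0.54 = 62.64, so |A_typical| ~ 2^62.64 = 7.187e+18

7.187e+18


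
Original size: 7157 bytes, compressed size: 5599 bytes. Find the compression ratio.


Ratio = original / compressed = 7157 / 5599 = 1.2783

1.2783


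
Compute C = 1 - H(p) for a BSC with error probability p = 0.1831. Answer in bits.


H(p) = -p*log2(p) - (1-p)*log2(1-p) = -0.1831*log2(0.1831) - 0.8169*log2(0.8169) = 0.448466 + 0.238346 = 0.6868. C = 1 - H(p) = 1 - 0.6868 = 0.3132

0.3132 bits


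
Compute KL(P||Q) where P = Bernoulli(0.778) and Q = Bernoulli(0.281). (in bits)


KL = p*log2(p/q) + (1-p)*log2((1-p)/(1-q)) = 0.778*log2(0.778/0.281) + 0.222*log2(0.222/0.719) = 0.7667

0.7667 bits


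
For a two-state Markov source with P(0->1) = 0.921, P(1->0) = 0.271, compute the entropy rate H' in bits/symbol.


Stationary distribution: pi_0 = p10/(p01+p10) = 0.2273, pi_1 = 0.7727. Entropy rate H' = pi_0*H(p01) + pi_1*H(p10) = 0.2273*0.3986 + 0.7727*0.8429 = 0.7419

0.7419 bits/symbol


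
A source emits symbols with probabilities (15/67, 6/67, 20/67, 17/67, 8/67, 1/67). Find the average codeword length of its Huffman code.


Huffman construction (repeatedly merge the two least-probable nodes; each merge adds 1 bit to every symbol beneath it): 1/67 + 6/67 = 7/67; 7/67 + 8/67 = 15/67; 15/67 + 15/67 = 30/67; 17/67 + 20/67 = 37/67; 30/67 + 37/67 = 1. Resulting codeword lengths (in the order the probabilities were given): (2, 4, 2, 2, 3, 4). L_avg = sum(p_i * l_i) = 15/67*2 + 6/67*4 + 20/67*2 + 17/67*2 + 8/67*3 + 1/67*4 = 156/67 = 2.3284

2.3284 bits


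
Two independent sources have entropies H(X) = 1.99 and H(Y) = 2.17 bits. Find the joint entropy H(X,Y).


For independent variables, H(X,Y) = H(X) + H(Y) = 1.99 + 2.17 = 4.16

4.16 bits


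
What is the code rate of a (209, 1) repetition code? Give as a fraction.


Rate = k/n = 1/209

1/209


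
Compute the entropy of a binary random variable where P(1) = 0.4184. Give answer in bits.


H = -p*log2(p) - (1-p)*log2(1-p). -0.4184*log2(0.4184) = 0.525948; -0.5816*log2(0.5816) = 0.454754. H = 0.525948 + 0.454754 = 0.9807

0.9807 bits


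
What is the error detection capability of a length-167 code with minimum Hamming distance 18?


Detection capability = d_min - 1 = 18 - 1 = 17

17 errors


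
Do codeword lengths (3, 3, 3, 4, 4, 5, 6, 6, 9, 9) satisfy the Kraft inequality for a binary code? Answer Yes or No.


Kraft sum = sum(2^(-l_i)) = 0.5664, need <= 1. Result: satisfied (a binary prefix-free code with these lengths exists)

Yes


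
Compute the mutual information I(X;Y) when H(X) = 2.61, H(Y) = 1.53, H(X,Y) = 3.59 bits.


I(X;Y) = H(X) + H(Y) - H(X,Y) = 2.61 + 1.53 - 3.59 = 0.55

0.55 bits


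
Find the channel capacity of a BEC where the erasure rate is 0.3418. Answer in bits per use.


C = 1 - epsilon = 1 - 0.3418 = 0.6582

0.6582 bits


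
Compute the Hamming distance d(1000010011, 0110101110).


Count differing positions: ^ ^ ^ . ^ ^ ^ ^ . ^ = 8 differences

8


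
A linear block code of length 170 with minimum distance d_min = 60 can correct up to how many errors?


Correction capability = floor((d-1)/2) = floor((60-1)/2) = 29

29 errors


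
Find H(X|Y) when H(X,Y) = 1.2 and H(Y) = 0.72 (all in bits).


H(X|Y) = H(X,Y) - H(Y) = 1.2 - 0.72 = 0.48

0.48 bits


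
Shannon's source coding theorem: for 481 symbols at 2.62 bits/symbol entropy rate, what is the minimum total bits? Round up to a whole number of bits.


Minimum bits >= n * H = 481 * 2.62 = 1260.22, rounded up to a whole number of bits = 1261

1261 bits


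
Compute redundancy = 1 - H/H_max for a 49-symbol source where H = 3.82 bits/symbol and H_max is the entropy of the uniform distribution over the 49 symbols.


H_max = log2(K) = log2(49) = 5.6147 bits/symbol. Redundancy = 1 - H/H_max = 1 - 3.82/5.6147 = 1 - 0.6804 = 0.3196

0.3196


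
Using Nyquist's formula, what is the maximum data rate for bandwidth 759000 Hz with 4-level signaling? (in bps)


Rate = 2 * B * log2(M) = 2 * 759000 * 2.0 = 3036000.0

3036000.0 bps


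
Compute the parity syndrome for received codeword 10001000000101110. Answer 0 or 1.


Syndrome = XOR of all bits = 1 XOR 0 XOR 0 XOR 0 XOR 1 XOR 0 XOR 0 XOR 0 XOR 0 XOR 0 XOR 0 XOR 1 XOR 0 XOR 1 XOR 1 XOR 1 XOR 0 = 0

0


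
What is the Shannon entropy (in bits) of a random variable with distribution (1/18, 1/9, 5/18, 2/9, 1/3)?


H = -sum(p_i * log2(p_i)). Terms: -(1/18)*log2(1/18) = 0.231663; -(1/9)*log2(1/9) = 0.352214; -(5/18)*log2(5/18) = 0.513332; -(2/9)*log2(2/9) = 0.482206; -(1/3)*log2(1/3) = 0.528321. H = 0.231663 + 0.352214 + 0.513332 + 0.482206 + 0.528321 = 2.1077

2.1077 bits


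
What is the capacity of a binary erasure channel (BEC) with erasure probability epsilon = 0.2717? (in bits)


C = 1 - epsilon = 1 - 0.2717 = 0.7283

0.7283 bits


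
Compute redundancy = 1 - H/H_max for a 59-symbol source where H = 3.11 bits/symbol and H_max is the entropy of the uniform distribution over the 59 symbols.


H_max = log2(K) = log2(59) = 5.8826 bits/symbol. Redundancy = 1 - H/H_max = 1 - 3.11/5.8826 = 1 - 0.5287 = 0.4713

0.4713


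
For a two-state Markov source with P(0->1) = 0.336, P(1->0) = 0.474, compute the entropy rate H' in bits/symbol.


Stationary distribution: pi_0 = p10/(p01+p10) = 0.5852, pi_1 = 0.4148. Entropy rate H' = pi_0*H(p01) + pi_1*H(p10) = 0.5852*0.9209 + 0.4148*0.998 = 0.9529

0.9529 bits/symbol


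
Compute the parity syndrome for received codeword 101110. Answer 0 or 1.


Syndrome = XOR of all bits = 1 XOR 0 XOR 1 XOR 1 XOR 1 XOR 0 = 0

0


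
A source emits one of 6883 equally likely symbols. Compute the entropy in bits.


H = log2(n) = log2(6883) = 12.7488

12.7488 bits


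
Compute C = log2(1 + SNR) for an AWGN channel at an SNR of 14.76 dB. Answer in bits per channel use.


SNR_linear = 10^(14.76/10) = 29.9226; C = log2(1 + SNR_linear) = log2(1 + 29.9226) = 4.9506

4.9506 bits/channel use


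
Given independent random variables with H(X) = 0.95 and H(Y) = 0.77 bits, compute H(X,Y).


For independent variables, H(X,Y) = H(X) + H(Y) = 0.95 + 0.77 = 1.72

1.72 bits


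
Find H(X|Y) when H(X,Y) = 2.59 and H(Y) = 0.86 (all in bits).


H(X|Y) = H(X,Y) - H(Y) = 2.59 - 0.86 = 1.73

1.73 bits


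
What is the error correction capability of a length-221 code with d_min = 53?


Correction capability = floor((d-1)/2) = floor((53-1)/2) = 26

26 errors


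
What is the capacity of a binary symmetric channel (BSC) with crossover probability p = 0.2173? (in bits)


H(p) = -p*log2(p) - (1-p)*log2(1-p) = -0.2173*log2(0.2173) - 0.7827*log2(0.7827) = 0.478547 + 0.276660 = 0.7552. C = 1 - H(p) = 1 - 0.7552 = 0.2448

0.2448 bits


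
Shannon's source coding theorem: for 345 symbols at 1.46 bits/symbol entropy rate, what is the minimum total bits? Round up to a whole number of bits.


Minimum bits >= n * H = 345 * 1.46 = 503.7, rounded up to a whole number of bits = 504

504 bits


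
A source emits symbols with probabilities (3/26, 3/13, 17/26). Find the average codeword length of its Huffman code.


Huffman construction (repeatedly merge the two least-probable nodes; each merge adds 1 bit to every symbol beneath it): 3/26 + 3/13 = 9/26; 9/26 + 17/26 = 1. Resulting codeword lengths (in the order the probabilities were given): (2, 2, 1). L_avg = sum(p_i * l_i) = 3/26*2 + 3/13*2 + 17/26*1 = 35/26 = 1.3462

1.3462 bits


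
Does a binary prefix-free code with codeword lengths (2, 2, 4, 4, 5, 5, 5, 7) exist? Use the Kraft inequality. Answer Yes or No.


Kraft sum = sum(2^(-l_i)) = 0.7266, need <= 1. Result: satisfied (a binary prefix-free code with these lengths exists)

Yes


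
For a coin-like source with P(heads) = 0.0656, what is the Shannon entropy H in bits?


H = -p*log2(p) - (1-p)*log2(1-p). -0.0656*log2(0.0656) = 0.257819; -0.9344*log2(0.9344) = 0.091466. H = 0.257819 + 0.091466 = 0.3493

0.3493 bits


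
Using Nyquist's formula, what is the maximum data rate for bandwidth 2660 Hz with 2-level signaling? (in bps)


Rate = 2 * B * log2(M) = 2 * 2660 * 1.0 = 5320.0

5320.0 bps


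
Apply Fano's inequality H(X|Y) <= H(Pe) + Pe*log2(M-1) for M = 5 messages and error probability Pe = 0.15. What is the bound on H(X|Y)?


H(Pe) = -Pe*log2(Pe) - (1-Pe)*log2(1-Pe) = -0.15*log2(0.15) - 0.85*log2(0.85) = 0.410545 + 0.199295 = 0.6098. Pe*log2(M-1) = 0.15*log2(4) = 0.300000. Bound = H(Pe) + Pe*log2(M-1) = 0.410545 + 0.199295 + 0.300000 = 0.9098

0.9098 bits


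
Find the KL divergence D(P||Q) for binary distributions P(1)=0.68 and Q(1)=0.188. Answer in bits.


KL = p*log2(p/q) + (1-p)*log2((1-p)/(1-q)) = 0.68*log2(0.68/0.188) + 0.32*log2(0.32/0.812) = 0.8314

0.8314 bits


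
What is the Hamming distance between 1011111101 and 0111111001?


Count differing positions: ^ ^ . . . . . ^ . . = 3 differences

3


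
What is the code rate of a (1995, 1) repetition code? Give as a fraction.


Rate = k/n = 1/1995

1/1995


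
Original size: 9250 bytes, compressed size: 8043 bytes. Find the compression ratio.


Ratio = original / compressed = 9250 / 8043 = 1.1501

1.1501
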